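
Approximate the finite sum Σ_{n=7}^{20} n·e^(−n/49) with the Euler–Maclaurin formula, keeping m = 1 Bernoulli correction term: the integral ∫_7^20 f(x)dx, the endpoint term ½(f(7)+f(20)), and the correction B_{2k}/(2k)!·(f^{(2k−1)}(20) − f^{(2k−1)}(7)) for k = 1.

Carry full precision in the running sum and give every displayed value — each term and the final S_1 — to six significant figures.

S_1 ≈ 140.440

∫_7^20 x·e^(−x/49) dx evaluates to 130.786.
½[f(7) + f(20)] = ½[6.06815 + 13.2974] = 9.68278.
Running total after boundary: 140.469.
k=1: B_{2}/(2)! × [f^{(1)}(20) − f^{(1)}(7)] = 1/12 × (0.393495 − 0.743038) = -0.0291286.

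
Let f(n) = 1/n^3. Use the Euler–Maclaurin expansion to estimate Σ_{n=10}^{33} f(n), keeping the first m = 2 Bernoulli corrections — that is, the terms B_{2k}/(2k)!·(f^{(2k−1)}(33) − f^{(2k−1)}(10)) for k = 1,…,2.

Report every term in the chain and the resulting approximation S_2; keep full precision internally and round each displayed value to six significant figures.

Integral: ∫_10^33 1/x^3 dx = 0.00454086.
Boundary: ½(f(10) + f(33)) = ½(0.00100000 + 2.78265e-05) = 0.000513913.
Running total after boundary: 0.00505478.
Order-1 term: 1/12 · (-2.52968e-06 − (-0.000300000)) = 2.47892e-05.
Running total after k=1: 0.00507957.
Order-2 term: −1/720 · (-4.64588e-08 − (-6.00000e-05)) = -8.32688e-08.

S_2 ≈ 0.00507948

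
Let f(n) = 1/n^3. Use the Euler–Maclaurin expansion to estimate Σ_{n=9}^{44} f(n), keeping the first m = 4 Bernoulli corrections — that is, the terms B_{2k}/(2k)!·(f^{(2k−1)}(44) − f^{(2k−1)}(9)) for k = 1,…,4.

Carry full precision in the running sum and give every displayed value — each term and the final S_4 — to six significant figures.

∫_9^44 1/x^3 dx evaluates to 0.00591458.
Endpoint term: (f(9) + f(44))/2 = (0.00137174 + 1.17393e-05)/2 = 0.000691741.
So far: 0.00660632.
k=1: B_{2}/(2)! × [f^{(1)}(44) − f^{(1)}(9)] = 1/12 × (-8.00406e-07 − (-0.000457247)) = 3.80372e-05.
After k=1: 0.00664435.
k=2: B_{4}/(4)! × [f^{(3)}(44) − f^{(3)}(9)] = −1/720 × (-8.26866e-09 − (-0.000112901)) = -1.56795e-07.
After k=2: 0.00664420.
k=3: B_{6}/(6)! × [f^{(5)}(44) − f^{(5)}(9)] = 1/30240 × (-1.79382e-10 − (-5.85410e-05)) = 1.93588e-09.
After k=3: 0.00664420.
k=4: B_{8}/(8)! × [f^{(7)}(44) − f^{(7)}(9)] = −1/1209600 × (-6.67124e-12 − (-5.20365e-05)) = -4.30196e-11.

S_4 ≈ 0.00664420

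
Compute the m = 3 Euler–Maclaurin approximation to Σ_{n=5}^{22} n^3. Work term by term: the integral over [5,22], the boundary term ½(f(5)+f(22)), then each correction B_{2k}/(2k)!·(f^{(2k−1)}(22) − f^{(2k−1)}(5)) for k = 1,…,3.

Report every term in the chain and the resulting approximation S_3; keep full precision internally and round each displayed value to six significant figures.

Integral: ∫_5^22 x^3 dx = 58407.8.
Boundary: ½(f(5) + f(22)) = ½(125.000 + 10648.0) = 5386.50.
So far: 63794.2.
k=1: B_{2}/(2)! × [f^{(1)}(22) − f^{(1)}(5)] = 1/12 × (1452.00 − 75.0000) = 114.750.
After k=1: 63909.0.
k=2: B_{4}/(4)! × [f^{(3)}(22) − f^{(3)}(5)] = −1/720 × (6.00000 − 6.00000) = 0.00000.
After k=2: 63909.0.
k=3: B_{6}/(6)! × [f^{(5)}(22) − f^{(5)}(5)] = 1/30240 × (0.00000 − 0.00000) = 0.00000.

S_3 ≈ 63909.0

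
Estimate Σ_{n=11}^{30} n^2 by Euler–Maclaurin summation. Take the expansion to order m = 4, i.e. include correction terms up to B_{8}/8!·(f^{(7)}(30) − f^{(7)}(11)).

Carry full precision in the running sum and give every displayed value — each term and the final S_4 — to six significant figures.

Integral: ∫_11^30 x^2 dx = 8556.33.
Boundary: ½(f(11) + f(30)) = ½(121.000 + 900.000) = 510.500.
So far: 9066.83.
Order-1 term: 1/12 · (60.0000 − 22.0000) = 3.16667.
After k=1: 9070.00.
Order-2 term: −1/720 · (0.00000 − 0.00000) = 0.00000.
After k=2: 9070.00.
Order-3 term: 1/30240 · (0.00000 − 0.00000) = 0.00000.
After k=3: 9070.00.
Order-4 term: −1/1209600 · (0.00000 − 0.00000) = 0.00000.

S_4 ≈ 9070.00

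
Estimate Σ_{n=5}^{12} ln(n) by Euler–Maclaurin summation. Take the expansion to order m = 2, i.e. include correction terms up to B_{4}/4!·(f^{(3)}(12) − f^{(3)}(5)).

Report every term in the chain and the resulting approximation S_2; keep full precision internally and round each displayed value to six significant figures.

The integral term ∫_5^12 ln(x) dx = 14.7717.
Endpoint term: (f(5) + f(12))/2 = (1.60944 + 2.48491)/2 = 2.04717.
Running total after boundary: 16.8189.
k=1: B_{2}/(2)! × [f^{(1)}(12) − f^{(1)}(5)] = 1/12 × (0.0833333 − 0.200000) = -0.00972222.
Partial sum through k=1: 16.8091.
k=2: B_{4}/(4)! × [f^{(3)}(12) − f^{(3)}(5)] = −1/720 × (0.00115741 − 0.0160000) = 2.06147e-05.

S_2 ≈ 16.8092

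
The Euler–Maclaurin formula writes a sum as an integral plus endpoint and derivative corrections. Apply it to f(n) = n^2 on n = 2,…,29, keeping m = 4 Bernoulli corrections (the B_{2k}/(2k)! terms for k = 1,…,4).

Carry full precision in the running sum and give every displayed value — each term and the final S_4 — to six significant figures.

The integral term ∫_2^29 x^2 dx = 8127.00.
Endpoint term: (f(2) + f(29))/2 = (4.00000 + 841.000)/2 = 422.500.
Running total after boundary: 8549.50.
Order-1 term: 1/12 · (58.0000 − 4.00000) = 4.50000.
Partial sum through k=1: 8554.00.
Order-2 term: −1/720 · (0.00000 − 0.00000) = 0.00000.
Partial sum through k=2: 8554.00.
Order-3 term: 1/30240 · (0.00000 − 0.00000) = 0.00000.
Partial sum through k=3: 8554.00.
Order-4 term: −1/1209600 · (0.00000 − 0.00000) = 0.00000.

S_4 ≈ 8554.00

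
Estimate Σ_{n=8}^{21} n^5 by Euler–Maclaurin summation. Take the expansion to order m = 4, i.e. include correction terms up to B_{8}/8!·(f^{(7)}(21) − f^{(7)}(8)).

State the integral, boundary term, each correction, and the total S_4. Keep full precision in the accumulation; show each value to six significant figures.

S_4 ≈ 1.63884e+07

The integral term ∫_8^21 x^5 dx = 1.42507e+07.
½[f(8) + f(21)] = ½[32768.0 + 4.08410e+06] = 2.05843e+06.
So far: 1.63091e+07.
k=1: B_{2}/(2)! × [f^{(1)}(21) − f^{(1)}(8)] = 1/12 × (972405 − 20480.0) = 79327.1.
After k=1: 1.63884e+07.
k=2: B_{4}/(4)! × [f^{(3)}(21) − f^{(3)}(8)] = −1/720 × (26460.0 − 3840.00) = -31.4167.
After k=2: 1.63884e+07.
k=3: B_{6}/(6)! × [f^{(5)}(21) − f^{(5)}(8)] = 1/30240 × (120.000 − 120.000) = 0.00000.
After k=3: 1.63884e+07.
k=4: B_{8}/(8)! × [f^{(7)}(21) − f^{(7)}(8)] = −1/1209600 × (0.00000 − 0.00000) = 0.00000.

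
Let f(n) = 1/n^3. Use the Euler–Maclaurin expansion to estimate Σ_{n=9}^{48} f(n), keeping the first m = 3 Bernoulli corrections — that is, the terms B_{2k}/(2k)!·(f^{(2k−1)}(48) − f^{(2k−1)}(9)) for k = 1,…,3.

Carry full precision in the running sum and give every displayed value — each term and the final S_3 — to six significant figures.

S_3 ≈ 0.00668412

The integral term ∫_9^48 1/x^3 dx = 0.00595583.
Endpoint term: (f(9) + f(48))/2 = (0.00137174 + 9.04225e-06)/2 = 0.000690392.
Running total after boundary: 0.00664622.
Order-1 term: 1/12 · (-5.65140e-07 − (-0.000457247)) = 3.80569e-05.
After k=1: 0.00668427.
Order-2 term: −1/720 · (-4.90573e-09 − (-0.000112901)) = -1.56800e-07.
After k=2: 0.00668412.
Order-3 term: 1/30240 · (-8.94274e-11 − (-5.85410e-05)) = 1.93588e-09.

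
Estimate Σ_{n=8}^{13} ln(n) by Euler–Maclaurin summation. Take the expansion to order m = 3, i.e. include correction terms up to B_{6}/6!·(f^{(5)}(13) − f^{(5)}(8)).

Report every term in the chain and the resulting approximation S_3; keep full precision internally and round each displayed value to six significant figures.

S_3 ≈ 14.0270

Integral: ∫_8^13 ln(x) dx = 11.7088.
Endpoint term: (f(8) + f(13))/2 = (2.07944 + 2.56495)/2 = 2.32220.
Integral + boundary = 14.0310.
k=1: B_{2}/(2)! × [f^{(1)}(13) − f^{(1)}(8)] = 1/12 × (0.0769231 − 0.125000) = -0.00400641.
Running total after k=1: 14.0270.
k=2: B_{4}/(4)! × [f^{(3)}(13) − f^{(3)}(8)] = −1/720 × (0.000910332 − 0.00390625) = 4.16100e-06.
Running total after k=2: 14.0270.
k=3: B_{6}/(6)! × [f^{(5)}(13) − f^{(5)}(8)] = 1/30240 × (6.46390e-05 − 0.000732422) = -2.20828e-08.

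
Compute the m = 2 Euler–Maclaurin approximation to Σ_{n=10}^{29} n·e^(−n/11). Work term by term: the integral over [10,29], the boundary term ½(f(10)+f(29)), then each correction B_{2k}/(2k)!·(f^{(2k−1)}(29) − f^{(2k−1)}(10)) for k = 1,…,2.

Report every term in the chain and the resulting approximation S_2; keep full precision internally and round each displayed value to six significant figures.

∫_10^29 x·e^(−x/11) dx evaluates to 61.5543.
½[f(10) + f(29)] = ½[4.02890 + 2.07702] = 3.05296.
So far: 64.6073.
Order-1 term: 1/12 · (-0.117198 − 0.0366264) = -0.0128187.
After k=1: 64.5945.
Order-2 term: −1/720 · (0.000215240 − 0.00696204) = 9.37056e-06.

S_2 ≈ 64.5945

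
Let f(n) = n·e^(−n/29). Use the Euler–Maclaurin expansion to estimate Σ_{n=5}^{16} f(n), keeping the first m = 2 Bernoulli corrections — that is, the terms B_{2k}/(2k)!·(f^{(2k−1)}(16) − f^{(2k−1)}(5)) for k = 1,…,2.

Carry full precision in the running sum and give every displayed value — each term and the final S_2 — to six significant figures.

∫_5^16 x·e^(−x/29) dx evaluates to 78.2255.
Boundary: ½(f(5) + f(16)) = ½(4.20815 + 9.21529) = 6.71172.
Integral + boundary = 84.9372.
Correction k=1: B_{2}/2! · (f^{(1)}(16) − f^{(1)}(5)) = 1/12 · (0.258187 − 0.696522) = -0.0365279.
Running total after k=1: 84.9007.
Correction k=2: B_{4}/4! · (f^{(3)}(16) − f^{(3)}(5)) = −1/720 · (0.00167669 − 0.00282971) = 1.60141e-06.

S_2 ≈ 84.9007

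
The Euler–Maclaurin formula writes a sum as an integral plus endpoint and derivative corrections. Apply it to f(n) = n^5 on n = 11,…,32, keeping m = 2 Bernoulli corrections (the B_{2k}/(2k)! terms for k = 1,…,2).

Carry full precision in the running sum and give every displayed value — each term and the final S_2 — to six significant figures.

Integral: ∫_11^32 x^5 dx = 1.78662e+08.
Endpoint term: (f(11) + f(32))/2 = (161051 + 3.35544e+07)/2 = 1.68577e+07.
Running total after boundary: 1.95519e+08.
Correction k=1: B_{2}/2! · (f^{(1)}(32) − f^{(1)}(11)) = 1/12 · (5.24288e+06 − 73205.0) = 430806.
Partial sum through k=1: 1.95950e+08.
Correction k=2: B_{4}/4! · (f^{(3)}(32) − f^{(3)}(11)) = −1/720 · (61440.0 − 7260.00) = -75.2500.

S_2 ≈ 1.95950e+08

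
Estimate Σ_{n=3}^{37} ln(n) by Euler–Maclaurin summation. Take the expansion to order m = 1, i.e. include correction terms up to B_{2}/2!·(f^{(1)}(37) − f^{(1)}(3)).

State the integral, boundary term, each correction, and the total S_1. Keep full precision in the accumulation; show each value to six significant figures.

Integral: ∫_3^37 ln(x) dx = 96.3081.
Endpoint term: (f(3) + f(37))/2 = (1.09861 + 3.61092)/2 = 2.35477.
Integral + boundary = 98.6629.
Order-1 term: 1/12 · (0.0270270 − 0.333333) = -0.0255255.

S_1 ≈ 98.6374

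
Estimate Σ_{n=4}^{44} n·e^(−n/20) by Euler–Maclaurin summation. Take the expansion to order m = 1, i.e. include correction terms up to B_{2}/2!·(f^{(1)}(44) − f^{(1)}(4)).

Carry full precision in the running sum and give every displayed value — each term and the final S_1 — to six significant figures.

The integral term ∫_4^44 x·e^(−x/20) dx = 251.163.
Boundary: ½(f(4) + f(44)) = ½(3.27492 + 4.87534) = 4.07513.
Integral + boundary = 255.238.
k=1: B_{2}/(2)! × [f^{(1)}(44) − f^{(1)}(4)] = 1/12 × (-0.132964 − 0.654985) = -0.0656624.

S_1 ≈ 255.172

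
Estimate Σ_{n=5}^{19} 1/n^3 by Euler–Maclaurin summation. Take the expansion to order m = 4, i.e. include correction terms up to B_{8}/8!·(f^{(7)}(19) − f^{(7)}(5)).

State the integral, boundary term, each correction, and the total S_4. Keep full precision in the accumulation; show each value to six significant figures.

S_4 ≈ 0.0230808

Integral: ∫_5^19 1/x^3 dx = 0.0186150.
Boundary: ½(f(5) + f(19)) = ½(0.00800000 + 0.000145794) = 0.00407290.
So far: 0.0226879.
k=1: B_{2}/(2)! × [f^{(1)}(19) − f^{(1)}(5)] = 1/12 × (-2.30201e-05 − (-0.00480000)) = 0.000398082.
Running total after k=1: 0.0230859.
k=2: B_{4}/(4)! × [f^{(3)}(19) − f^{(3)}(5)] = −1/720 × (-1.27535e-06 − (-0.00384000)) = -5.33156e-06.
Running total after k=2: 0.0230806.
k=3: B_{6}/(6)! × [f^{(5)}(19) − f^{(5)}(5)] = 1/30240 × (-1.48379e-07 − (-0.00645120)) = 2.13328e-07.
Running total after k=3: 0.0230808.
k=4: B_{8}/(8)! × [f^{(7)}(19) − f^{(7)}(5)] = −1/1209600 × (-2.95935e-08 − (-0.0185795)) = -1.53600e-08.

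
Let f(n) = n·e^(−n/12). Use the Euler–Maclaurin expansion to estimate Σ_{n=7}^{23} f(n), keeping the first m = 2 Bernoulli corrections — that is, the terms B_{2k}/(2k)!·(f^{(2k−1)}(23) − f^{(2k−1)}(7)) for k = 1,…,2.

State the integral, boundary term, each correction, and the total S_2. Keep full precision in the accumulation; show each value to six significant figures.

Integral: ∫_7^23 x·e^(−x/12) dx = 65.4515.
½[f(7) + f(23)] = ½[3.90625 + 3.38322] = 3.64473.
Running total after boundary: 69.0962.
k=1: B_{2}/(2)! × [f^{(1)}(23) − f^{(1)}(7)] = 1/12 × (-0.134838 − 0.232515) = -0.0306128.
After k=1: 69.0656.
k=2: B_{4}/(4)! × [f^{(3)}(23) − f^{(3)}(7)] = −1/720 × (0.00110663 − 0.00936517) = 1.14702e-05.

S_2 ≈ 69.0656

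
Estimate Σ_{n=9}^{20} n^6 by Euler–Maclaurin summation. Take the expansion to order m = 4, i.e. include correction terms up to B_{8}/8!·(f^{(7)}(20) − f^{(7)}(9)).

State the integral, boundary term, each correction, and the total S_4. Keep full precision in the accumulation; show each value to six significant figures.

S_4 ≈ 2.16009e+08

∫_9^20 x^6 dx evaluates to 1.82174e+08.
½[f(9) + f(20)] = ½[531441 + 6.40000e+07] = 3.22657e+07.
Running total after boundary: 2.14440e+08.
k=1: B_{2}/(2)! × [f^{(1)}(20) − f^{(1)}(9)] = 1/12 × (1.92000e+07 − 354294) = 1.57048e+06.
Running total after k=1: 2.16010e+08.
k=2: B_{4}/(4)! × [f^{(3)}(20) − f^{(3)}(9)] = −1/720 × (960000 − 87480.0) = -1211.83.
Running total after k=2: 2.16009e+08.
k=3: B_{6}/(6)! × [f^{(5)}(20) − f^{(5)}(9)] = 1/30240 × (14400.0 − 6480.00) = 0.261905.
Running total after k=3: 2.16009e+08.
k=4: B_{8}/(8)! × [f^{(7)}(20) − f^{(7)}(9)] = −1/1209600 × (0.00000 − 0.00000) = 0.00000.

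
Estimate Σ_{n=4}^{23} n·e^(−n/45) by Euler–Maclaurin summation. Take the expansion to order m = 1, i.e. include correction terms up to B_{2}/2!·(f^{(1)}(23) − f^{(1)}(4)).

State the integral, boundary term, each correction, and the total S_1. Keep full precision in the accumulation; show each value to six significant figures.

The integral term ∫_4^23 x·e^(−x/45) dx = 181.983.
Endpoint term: (f(4) + f(23))/2 = (3.65979 + 13.7961)/2 = 8.72792.
So far: 190.711.
Order-1 term: 1/12 · (0.293250 − 0.833619) = -0.0450307.

S_1 ≈ 190.666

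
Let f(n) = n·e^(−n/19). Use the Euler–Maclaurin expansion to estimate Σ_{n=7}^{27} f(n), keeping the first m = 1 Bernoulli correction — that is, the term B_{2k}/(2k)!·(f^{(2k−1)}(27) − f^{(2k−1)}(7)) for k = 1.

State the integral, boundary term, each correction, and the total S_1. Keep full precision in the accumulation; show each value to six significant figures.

S_1 ≈ 136.362

∫_7^27 x·e^(−x/19) dx evaluates to 130.726.
Endpoint term: (f(7) + f(27))/2 = (4.84278 + 6.51941)/2 = 5.68110.
Integral + boundary = 136.407.
k=1: B_{2}/(2)! × [f^{(1)}(27) − f^{(1)}(7)] = 1/12 × (-0.101667 − 0.436943) = -0.0448842.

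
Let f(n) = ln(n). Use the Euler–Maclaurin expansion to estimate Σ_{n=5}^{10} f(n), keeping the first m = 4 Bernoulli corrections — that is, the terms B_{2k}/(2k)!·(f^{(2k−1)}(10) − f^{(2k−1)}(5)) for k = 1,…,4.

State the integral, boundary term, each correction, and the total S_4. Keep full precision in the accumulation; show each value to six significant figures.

Integral: ∫_5^10 ln(x) dx = 9.97866.
Endpoint term: (f(5) + f(10))/2 = (1.60944 + 2.30259)/2 = 1.95601.
Integral + boundary = 11.9347.
Order-1 term: 1/12 · (0.100000 − 0.200000) = -0.00833333.
Partial sum through k=1: 11.9263.
Order-2 term: −1/720 · (0.00200000 − 0.0160000) = 1.94444e-05.
Partial sum through k=2: 11.9264.
Order-3 term: 1/30240 · (0.000240000 − 0.00768000) = -2.46032e-07.
Partial sum through k=3: 11.9264.
Order-4 term: −1/1209600 · (7.20000e-05 − 0.00921600) = 7.55952e-09.

S_4 ≈ 11.9264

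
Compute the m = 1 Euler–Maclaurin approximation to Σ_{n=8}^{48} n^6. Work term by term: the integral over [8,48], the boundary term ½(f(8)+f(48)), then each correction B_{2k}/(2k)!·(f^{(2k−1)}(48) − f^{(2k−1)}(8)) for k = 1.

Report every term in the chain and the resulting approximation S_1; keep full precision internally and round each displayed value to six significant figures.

S_1 ≈ 9.01094e+10

The integral term ∫_8^48 x^6 dx = 8.38666e+10.
Boundary: ½(f(8) + f(48)) = ½(262144 + 1.22306e+10) = 6.11543e+09.
Running total after boundary: 8.99820e+10.
Correction k=1: B_{2}/2! · (f^{(1)}(48) − f^{(1)}(8)) = 1/12 · (1.52882e+09 − 196608) = 1.27386e+08.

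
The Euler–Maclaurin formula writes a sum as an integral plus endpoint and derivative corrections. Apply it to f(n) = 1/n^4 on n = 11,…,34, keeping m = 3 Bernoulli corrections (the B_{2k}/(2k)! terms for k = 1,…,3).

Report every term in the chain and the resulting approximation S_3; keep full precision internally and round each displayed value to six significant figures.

Integral: ∫_11^34 1/x^4 dx = 0.000241957.
Boundary: ½(f(11) + f(34)) = ½(6.83013e-05 + 7.48315e-07) = 3.45248e-05.
Integral + boundary = 0.000276482.
Order-1 term: 1/12 · (-8.80370e-08 − (-2.48369e-05)) = 2.06240e-06.
After k=1: 0.000278545.
Order-2 term: −1/720 · (-2.28470e-09 − (-6.15790e-06)) = -8.54946e-09.
After k=2: 0.000278536.
Order-3 term: 1/30240 · (-1.10677e-10 − (-2.84994e-06)) = 9.42403e-11.

S_3 ≈ 0.000278536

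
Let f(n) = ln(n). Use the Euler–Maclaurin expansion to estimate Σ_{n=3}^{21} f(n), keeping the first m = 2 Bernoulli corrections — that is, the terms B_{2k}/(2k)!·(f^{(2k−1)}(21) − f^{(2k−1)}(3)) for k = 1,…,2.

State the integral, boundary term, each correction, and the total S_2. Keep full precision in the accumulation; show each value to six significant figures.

Integral: ∫_3^21 ln(x) dx = 42.6391.
Boundary: ½(f(3) + f(21)) = ½(1.09861 + 3.04452) = 2.07157.
Running total after boundary: 44.7107.
Correction k=1: B_{2}/2! · (f^{(1)}(21) − f^{(1)}(3)) = 1/12 · (0.0476190 − 0.333333) = -0.0238095.
After k=1: 44.6869.
Correction k=2: B_{4}/4! · (f^{(3)}(21) − f^{(3)}(3)) = −1/720 · (0.000215959 − 0.0740741) = 0.000102581.

S_2 ≈ 44.6870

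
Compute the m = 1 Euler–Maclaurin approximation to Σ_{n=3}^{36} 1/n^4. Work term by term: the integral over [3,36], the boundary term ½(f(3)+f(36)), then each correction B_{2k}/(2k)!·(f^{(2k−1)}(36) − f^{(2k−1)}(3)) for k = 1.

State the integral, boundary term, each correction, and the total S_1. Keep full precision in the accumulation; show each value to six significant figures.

Integral: ∫_3^36 1/x^4 dx = 0.0123385.
½[f(3) + f(36)] = ½[0.0123457 + 5.95374e-07] = 0.00617314.
Running total after boundary: 0.0185117.
Order-1 term: 1/12 · (-6.61527e-08 − (-0.0164609)) = 0.00137174.

S_1 ≈ 0.0198834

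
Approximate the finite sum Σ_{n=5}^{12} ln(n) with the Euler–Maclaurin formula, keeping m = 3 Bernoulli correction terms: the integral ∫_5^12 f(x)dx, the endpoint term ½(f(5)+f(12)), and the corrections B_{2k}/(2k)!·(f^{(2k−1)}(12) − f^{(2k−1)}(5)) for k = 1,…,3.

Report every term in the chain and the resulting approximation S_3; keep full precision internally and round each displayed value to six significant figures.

The integral term ∫_5^12 ln(x) dx = 14.7717.
½[f(5) + f(12)] = ½[1.60944 + 2.48491] = 2.04717.
So far: 16.8189.
k=1: B_{2}/(2)! × [f^{(1)}(12) − f^{(1)}(5)] = 1/12 × (0.0833333 − 0.200000) = -0.00972222.
After k=1: 16.8091.
k=2: B_{4}/(4)! × [f^{(3)}(12) − f^{(3)}(5)] = −1/720 × (0.00115741 − 0.0160000) = 2.06147e-05.
After k=2: 16.8092.
k=3: B_{6}/(6)! × [f^{(5)}(12) − f^{(5)}(5)] = 1/30240 × (9.64506e-05 − 0.00768000) = -2.50779e-07.

S_3 ≈ 16.8092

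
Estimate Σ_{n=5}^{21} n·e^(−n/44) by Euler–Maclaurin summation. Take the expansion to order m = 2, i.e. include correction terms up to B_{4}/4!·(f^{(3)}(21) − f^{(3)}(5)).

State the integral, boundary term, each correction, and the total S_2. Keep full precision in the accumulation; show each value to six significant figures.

S_2 ≈ 158.562

The integral term ∫_5^21 x·e^(−x/44) dx = 149.854.
Endpoint term: (f(5) + f(21))/2 = (4.46291 + 13.0299)/2 = 8.74643.
So far: 158.601.
Correction k=1: B_{2}/2! · (f^{(1)}(21) − f^{(1)}(5)) = 1/12 · (0.324338 − 0.791153) = -0.0389012.
Partial sum through k=1: 158.562.
Correction k=2: B_{4}/4! · (f^{(3)}(21) − f^{(3)}(5)) = −1/720 · (0.000808515 − 0.00133074) = 7.25316e-07.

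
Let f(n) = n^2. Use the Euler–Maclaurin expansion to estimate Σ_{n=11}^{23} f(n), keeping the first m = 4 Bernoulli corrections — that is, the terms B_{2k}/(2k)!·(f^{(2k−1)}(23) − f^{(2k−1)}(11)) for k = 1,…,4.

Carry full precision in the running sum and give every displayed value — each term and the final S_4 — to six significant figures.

S_4 ≈ 3939.00

∫_11^23 x^2 dx evaluates to 3612.00.
½[f(11) + f(23)] = ½[121.000 + 529.000] = 325.000.
So far: 3937.00.
Correction k=1: B_{2}/2! · (f^{(1)}(23) − f^{(1)}(11)) = 1/12 · (46.0000 − 22.0000) = 2.00000.
After k=1: 3939.00.
Correction k=2: B_{4}/4! · (f^{(3)}(23) − f^{(3)}(11)) = −1/720 · (0.00000 − 0.00000) = 0.00000.
After k=2: 3939.00.
Correction k=3: B_{6}/6! · (f^{(5)}(23) − f^{(5)}(11)) = 1/30240 · (0.00000 − 0.00000) = 0.00000.
After k=3: 3939.00.
Correction k=4: B_{8}/8! · (f^{(7)}(23) − f^{(7)}(11)) = −1/1209600 · (0.00000 − 0.00000) = 0.00000.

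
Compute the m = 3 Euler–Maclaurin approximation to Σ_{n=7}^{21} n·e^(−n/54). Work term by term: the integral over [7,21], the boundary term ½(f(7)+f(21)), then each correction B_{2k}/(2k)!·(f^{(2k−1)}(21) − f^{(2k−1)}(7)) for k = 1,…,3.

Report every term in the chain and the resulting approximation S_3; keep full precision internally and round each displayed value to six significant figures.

Integral: ∫_7^21 x·e^(−x/54) dx = 148.389.
Boundary: ½(f(7) + f(21)) = ½(6.14894 + 14.2340) = 10.1915.
Integral + boundary = 158.581.
Correction k=1: B_{2}/2! · (f^{(1)}(21) − f^{(1)}(7)) = 1/12 · (0.414217 − 0.764551) = -0.0291945.
Partial sum through k=1: 158.551.
Correction k=2: B_{4}/4! · (f^{(3)}(21) − f^{(3)}(7)) = −1/720 · (0.000606940 − 0.000864675) = 3.57966e-07.
Partial sum through k=2: 158.551.
Correction k=3: B_{6}/6! · (f^{(5)}(21) − f^{(5)}(7)) = 1/30240 · (3.67568e-07 − 5.03141e-07) = -4.48321e-12.

S_3 ≈ 158.551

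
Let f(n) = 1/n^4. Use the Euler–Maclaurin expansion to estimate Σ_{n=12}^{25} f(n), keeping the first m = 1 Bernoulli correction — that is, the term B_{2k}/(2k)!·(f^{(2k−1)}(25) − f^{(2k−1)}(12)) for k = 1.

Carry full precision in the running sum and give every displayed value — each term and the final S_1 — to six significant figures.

S_1 ≈ 0.000198266

Integral: ∫_12^25 1/x^4 dx = 0.000171568.
½[f(12) + f(25)] = ½[4.82253e-05 + 2.56000e-06] = 2.53927e-05.
Integral + boundary = 0.000196961.
Correction k=1: B_{2}/2! · (f^{(1)}(25) − f^{(1)}(12)) = 1/12 · (-4.09600e-07 − (-1.60751e-05)) = 1.30546e-06.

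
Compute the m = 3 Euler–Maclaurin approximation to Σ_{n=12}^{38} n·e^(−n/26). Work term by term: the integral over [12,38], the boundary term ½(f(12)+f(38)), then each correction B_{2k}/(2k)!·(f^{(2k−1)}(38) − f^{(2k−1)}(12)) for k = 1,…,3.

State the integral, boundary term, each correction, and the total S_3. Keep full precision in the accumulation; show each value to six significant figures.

The integral term ∫_12^38 x·e^(−x/26) dx = 236.902.
Boundary: ½(f(12) + f(38)) = ½(7.56376 + 8.81141) = 8.18759.
Integral + boundary = 245.090.
Order-1 term: 1/12 · (-0.107021 − 0.339399) = -0.0372017.
Running total after k=1: 245.053.
Order-2 term: −1/720 · (0.000527718 − 0.00236690) = 2.55442e-06.
Running total after k=2: 245.053.
Order-3 term: 1/30240 · (1.79549e-06 − 6.25996e-06) = -1.47635e-10.

S_3 ≈ 245.053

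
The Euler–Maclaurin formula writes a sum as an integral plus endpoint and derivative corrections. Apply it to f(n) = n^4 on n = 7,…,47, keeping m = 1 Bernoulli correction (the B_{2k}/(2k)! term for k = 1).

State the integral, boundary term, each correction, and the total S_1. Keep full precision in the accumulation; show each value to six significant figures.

S_1 ≈ 4.83412e+07

The integral term ∫_7^47 x^4 dx = 4.58656e+07.
½[f(7) + f(47)] = ½[2401.00 + 4.87968e+06] = 2.44104e+06.
Running total after boundary: 4.83067e+07.
k=1: B_{2}/(2)! × [f^{(1)}(47) − f^{(1)}(7)] = 1/12 × (415292 − 1372.00) = 34493.3.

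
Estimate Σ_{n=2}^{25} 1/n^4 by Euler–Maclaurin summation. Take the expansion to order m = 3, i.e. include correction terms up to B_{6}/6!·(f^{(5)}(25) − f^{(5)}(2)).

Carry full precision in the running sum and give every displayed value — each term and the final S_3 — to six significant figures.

S_3 ≈ 0.0824452

Integral: ∫_2^25 1/x^4 dx = 0.0416453.
½[f(2) + f(25)] = ½[0.0625000 + 2.56000e-06] = 0.0312513.
So far: 0.0728966.
k=1: B_{2}/(2)! × [f^{(1)}(25) − f^{(1)}(2)] = 1/12 × (-4.09600e-07 − (-0.125000)) = 0.0104166.
Partial sum through k=1: 0.0833132.
k=2: B_{4}/(4)! × [f^{(3)}(25) − f^{(3)}(2)] = −1/720 × (-1.96608e-08 − (-0.937500)) = -0.00130208.
Partial sum through k=2: 0.0820112.
k=3: B_{6}/(6)! × [f^{(5)}(25) − f^{(5)}(2)] = 1/30240 × (-1.76161e-09 − (-13.1250)) = 0.000434028.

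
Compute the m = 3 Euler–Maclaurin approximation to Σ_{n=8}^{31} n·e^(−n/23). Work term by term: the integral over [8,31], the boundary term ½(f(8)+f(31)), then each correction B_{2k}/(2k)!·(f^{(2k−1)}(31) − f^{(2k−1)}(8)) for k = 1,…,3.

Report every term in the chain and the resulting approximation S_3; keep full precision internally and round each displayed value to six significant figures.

Integral: ∫_8^31 x·e^(−x/23) dx = 180.859.
Boundary: ½(f(8) + f(31)) = ½(5.64977 + 8.05394) = 6.85186.
Integral + boundary = 187.711.
Correction k=1: B_{2}/2! · (f^{(1)}(31) − f^{(1)}(8)) = 1/12 · (-0.0903668 − 0.460579) = -0.0459122.
Running total after k=1: 187.665.
Correction k=2: B_{4}/4! · (f^{(3)}(31) − f^{(3)}(8)) = −1/720 · (0.000811422 − 0.00354069) = 3.79064e-06.
Running total after k=2: 187.665.
Correction k=3: B_{6}/6! · (f^{(5)}(31) − f^{(5)}(8)) = 1/30240 · (3.39068e-06 − 1.17405e-05) = -2.76118e-10.

S_3 ≈ 187.665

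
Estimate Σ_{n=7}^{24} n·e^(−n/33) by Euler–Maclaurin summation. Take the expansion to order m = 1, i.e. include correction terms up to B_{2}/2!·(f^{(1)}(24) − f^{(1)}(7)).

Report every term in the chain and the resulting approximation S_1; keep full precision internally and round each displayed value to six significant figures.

S_1 ≈ 167.345

Integral: ∫_7^24 x·e^(−x/33) dx = 158.758.
½[f(7) + f(24)] = ½[5.66207 + 11.5974] = 8.62973.
So far: 167.387.
Order-1 term: 1/12 · (0.131789 − 0.637289) = -0.0421250.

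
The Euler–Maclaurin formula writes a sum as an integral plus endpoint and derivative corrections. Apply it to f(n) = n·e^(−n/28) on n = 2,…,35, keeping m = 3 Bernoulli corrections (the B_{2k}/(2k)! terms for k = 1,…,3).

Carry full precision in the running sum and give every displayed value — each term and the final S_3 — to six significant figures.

∫_2^35 x·e^(−x/28) dx evaluates to 276.698.
½[f(2) + f(35)] = ½[1.86213 + 10.0277] = 5.94490.
Running total after boundary: 282.643.
k=1: B_{2}/(2)! × [f^{(1)}(35) − f^{(1)}(2)] = 1/12 × (-0.0716262 − 0.864558) = -0.0780154.
After k=1: 282.565.
k=2: B_{4}/(4)! × [f^{(3)}(35) − f^{(3)}(2)] = −1/720 × (0.000639520 − 0.00347791) = 3.94221e-06.
After k=2: 282.565.
k=3: B_{6}/(6)! × [f^{(5)}(35) − f^{(5)}(2)] = 1/30240 × (1.74796e-06 − 7.46565e-06) = -1.89077e-10.

S_3 ≈ 282.565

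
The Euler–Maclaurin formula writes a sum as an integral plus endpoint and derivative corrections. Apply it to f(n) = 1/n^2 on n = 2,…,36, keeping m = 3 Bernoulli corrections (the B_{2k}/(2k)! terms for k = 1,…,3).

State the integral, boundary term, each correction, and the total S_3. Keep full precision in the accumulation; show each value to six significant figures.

S_3 ≈ 0.617582

∫_2^36 1/x^2 dx evaluates to 0.472222.
Boundary: ½(f(2) + f(36)) = ½(0.250000 + 0.000771605) = 0.125386.
Running total after boundary: 0.597608.
Order-1 term: 1/12 · (-4.28669e-05 − (-0.250000)) = 0.0208298.
After k=1: 0.618438.
Order-2 term: −1/720 · (-3.96916e-07 − (-0.750000)) = -0.00104167.
After k=2: 0.617396.
Order-3 term: 1/30240 · (-9.18787e-09 − (-5.62500)) = 0.000186012.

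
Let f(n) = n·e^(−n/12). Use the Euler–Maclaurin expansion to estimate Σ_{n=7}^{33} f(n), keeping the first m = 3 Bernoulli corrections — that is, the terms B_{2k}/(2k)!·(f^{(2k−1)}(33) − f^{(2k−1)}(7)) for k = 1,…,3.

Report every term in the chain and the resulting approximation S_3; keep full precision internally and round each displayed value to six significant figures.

S_3 ≈ 95.6902

Integral: ∫_7^33 x·e^(−x/12) dx = 92.7110.
Endpoint term: (f(7) + f(33))/2 = (3.90625 + 2.10962)/2 = 3.00793.
So far: 95.7189.
k=1: B_{2}/(2)! × [f^{(1)}(33) − f^{(1)}(7)] = 1/12 × (-0.111874 − 0.232515) = -0.0286990.
Partial sum through k=1: 95.6902.
k=2: B_{4}/(4)! × [f^{(3)}(33) − f^{(3)}(7)] = −1/720 × (0.000110986 − 0.00936517) = 1.28530e-05.
Partial sum through k=2: 95.6902.
k=3: B_{6}/(6)! × [f^{(5)}(33) − f^{(5)}(7)] = 1/30240 × (6.93662e-06 − 0.000118859) = -3.70113e-09.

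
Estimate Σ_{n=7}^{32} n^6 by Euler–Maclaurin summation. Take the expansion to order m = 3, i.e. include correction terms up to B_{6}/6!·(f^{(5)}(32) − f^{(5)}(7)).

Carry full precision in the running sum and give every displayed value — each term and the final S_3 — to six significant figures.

S_3 ≈ 5.46211e+09

∫_7^32 x^6 dx evaluates to 4.90842e+09.
½[f(7) + f(32)] = ½[117649 + 1.07374e+09] = 5.36930e+08.
Running total after boundary: 5.44535e+09.
k=1: B_{2}/(2)! × [f^{(1)}(32) − f^{(1)}(7)] = 1/12 × (2.01327e+08 − 100842) = 1.67688e+07.
Running total after k=1: 5.46211e+09.
k=2: B_{4}/(4)! × [f^{(3)}(32) − f^{(3)}(7)] = −1/720 × (3.93216e+06 − 41160.0) = -5404.17.
Running total after k=2: 5.46211e+09.
k=3: B_{6}/(6)! × [f^{(5)}(32) − f^{(5)}(7)] = 1/30240 × (23040.0 − 5040.00) = 0.595238.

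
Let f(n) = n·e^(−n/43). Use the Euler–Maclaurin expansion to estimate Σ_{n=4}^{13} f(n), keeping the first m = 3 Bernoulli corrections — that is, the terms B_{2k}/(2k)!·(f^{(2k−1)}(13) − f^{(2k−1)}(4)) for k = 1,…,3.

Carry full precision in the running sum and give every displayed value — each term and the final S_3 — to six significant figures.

S_3 ≈ 68.3333

The integral term ∫_4^13 x·e^(−x/43) dx = 61.7327.
½[f(4) + f(13)] = ½[3.64469 + 9.60827] = 6.62648.
So far: 68.3592.
Correction k=1: B_{2}/2! · (f^{(1)}(13) − f^{(1)}(4)) = 1/12 · (0.515649 − 0.826412) = -0.0258969.
Running total after k=1: 68.3333.
Correction k=2: B_{4}/4! · (f^{(3)}(13) − f^{(3)}(4)) = −1/720 · (0.00107834 − 0.00143253) = 4.91942e-07.
Running total after k=2: 68.3333.
Correction k=3: B_{6}/6! · (f^{(5)}(13) − f^{(5)}(4)) = 1/30240 · (1.01557e-06 − 1.30780e-06) = -9.66356e-12.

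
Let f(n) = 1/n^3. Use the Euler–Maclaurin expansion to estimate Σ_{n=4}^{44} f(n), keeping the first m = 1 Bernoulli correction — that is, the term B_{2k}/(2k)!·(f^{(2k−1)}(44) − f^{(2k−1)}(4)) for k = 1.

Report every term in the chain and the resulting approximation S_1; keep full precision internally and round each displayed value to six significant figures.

S_1 ≈ 0.0397866

Integral: ∫_4^44 1/x^3 dx = 0.0309917.
Boundary: ½(f(4) + f(44)) = ½(0.0156250 + 1.17393e-05) = 0.00781837.
So far: 0.0388101.
Correction k=1: B_{2}/2! · (f^{(1)}(44) − f^{(1)}(4)) = 1/12 · (-8.00406e-07 − (-0.0117188)) = 0.000976496.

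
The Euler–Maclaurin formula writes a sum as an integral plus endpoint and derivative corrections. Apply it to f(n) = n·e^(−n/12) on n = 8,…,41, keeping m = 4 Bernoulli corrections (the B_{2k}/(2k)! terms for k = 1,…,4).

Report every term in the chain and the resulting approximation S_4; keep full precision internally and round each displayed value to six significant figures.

The integral term ∫_8^41 x·e^(−x/12) dx = 102.346.
½[f(8) + f(41)] = ½[4.10734 + 1.34569] = 2.72651.
Running total after boundary: 105.072.
Correction k=1: B_{2}/2! · (f^{(1)}(41) − f^{(1)}(8)) = 1/12 · (-0.0793190 − 0.171139) = -0.0208715.
Running total after k=1: 105.051.
Correction k=2: B_{4}/4! · (f^{(3)}(41) − f^{(3)}(8)) = −1/720 · (-9.49701e-05 − 0.00831926) = 1.16864e-05.
Running total after k=2: 105.051.
Correction k=3: B_{6}/6! · (f^{(5)}(41) − f^{(5)}(8)) = 1/30240 · (2.50615e-06 − 0.000107292) = -3.46514e-09.
Running total after k=3: 105.051.
Correction k=4: B_{8}/8! · (f^{(7)}(41) − f^{(7)}(8)) = −1/1209600 · (3.93877e-08 − 1.08897e-06) = 8.67709e-13.

S_4 ≈ 105.051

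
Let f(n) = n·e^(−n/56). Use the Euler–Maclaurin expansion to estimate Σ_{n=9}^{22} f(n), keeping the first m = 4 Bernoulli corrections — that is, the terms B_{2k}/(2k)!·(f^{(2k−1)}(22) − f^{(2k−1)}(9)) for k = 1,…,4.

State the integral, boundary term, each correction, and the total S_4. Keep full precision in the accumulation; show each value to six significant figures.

The integral term ∫_9^22 x·e^(−x/56) dx = 150.642.
½[f(9) + f(22)] = ½[7.66382 + 14.8528] = 11.2583.
Integral + boundary = 161.900.
Correction k=1: B_{2}/2! · (f^{(1)}(22) − f^{(1)}(9)) = 1/12 · (0.409897 − 0.714681) = -0.0253987.
Partial sum through k=1: 161.875.
Correction k=2: B_{4}/4! · (f^{(3)}(22) − f^{(3)}(9)) = −1/720 · (0.000561272 − 0.000770967) = 2.91243e-07.
Partial sum through k=2: 161.875.
Correction k=3: B_{6}/6! · (f^{(5)}(22) − f^{(5)}(9)) = 1/30240 · (3.16274e-07 − 4.19017e-07) = -3.39758e-12.
Partial sum through k=3: 161.875.
Correction k=4: B_{8}/8! · (f^{(7)}(22) − f^{(7)}(9)) = −1/1209600 · (1.44634e-10 − 1.88836e-10) = 3.65430e-17.

S_4 ≈ 161.875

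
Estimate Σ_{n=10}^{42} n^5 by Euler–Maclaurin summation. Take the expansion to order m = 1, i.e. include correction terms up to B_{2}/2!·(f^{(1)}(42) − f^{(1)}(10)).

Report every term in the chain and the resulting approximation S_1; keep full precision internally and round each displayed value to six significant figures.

∫_10^42 x^5 dx evaluates to 9.14672e+08.
½[f(10) + f(42)] = ½[100000 + 1.30691e+08] = 6.53956e+07.
So far: 9.80068e+08.
Order-1 term: 1/12 · (1.55585e+07 − 50000.0) = 1.29237e+06.

S_1 ≈ 9.81360e+08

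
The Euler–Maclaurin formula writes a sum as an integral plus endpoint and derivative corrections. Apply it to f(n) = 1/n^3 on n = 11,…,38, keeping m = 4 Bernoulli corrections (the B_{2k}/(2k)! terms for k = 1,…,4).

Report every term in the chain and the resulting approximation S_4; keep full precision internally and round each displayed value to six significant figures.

∫_11^38 1/x^3 dx evaluates to 0.00378597.
½[f(11) + f(38)] = ½[0.000751315 + 1.82242e-05] = 0.000384770.
Running total after boundary: 0.00417074.
k=1: B_{2}/(2)! × [f^{(1)}(38) − f^{(1)}(11)] = 1/12 × (-1.43876e-06 − (-0.000204904)) = 1.69554e-05.
Partial sum through k=1: 0.00418770.
k=2: B_{4}/(4)! × [f^{(3)}(38) − f^{(3)}(11)] = −1/720 × (-1.99274e-08 − (-3.38684e-05)) = -4.70118e-08.
Partial sum through k=2: 0.00418765.
k=3: B_{6}/(6)! × [f^{(5)}(38) − f^{(5)}(11)] = 1/30240 × (-5.79605e-10 − (-1.17560e-05)) = 3.88737e-10.
Partial sum through k=3: 0.00418765.
k=4: B_{8}/(8)! × [f^{(7)}(38) − f^{(7)}(11)] = −1/1209600 × (-2.88999e-11 − (-6.99530e-06)) = -5.78313e-12.

S_4 ≈ 0.00418765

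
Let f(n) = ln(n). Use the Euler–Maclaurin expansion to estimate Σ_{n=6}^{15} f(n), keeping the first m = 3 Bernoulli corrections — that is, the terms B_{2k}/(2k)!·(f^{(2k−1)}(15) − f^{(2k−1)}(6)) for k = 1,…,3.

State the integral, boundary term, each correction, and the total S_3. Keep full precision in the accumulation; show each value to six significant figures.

Integral: ∫_6^15 ln(x) dx = 20.8702.
Boundary: ½(f(6) + f(15)) = ½(1.79176 + 2.70805) = 2.24990.
Integral + boundary = 23.1201.
Correction k=1: B_{2}/2! · (f^{(1)}(15) − f^{(1)}(6)) = 1/12 · (0.0666667 − 0.166667) = -0.00833333.
Partial sum through k=1: 23.1118.
Correction k=2: B_{4}/4! · (f^{(3)}(15) − f^{(3)}(6)) = −1/720 · (0.000592593 − 0.00925926) = 1.20370e-05.
Partial sum through k=2: 23.1118.
Correction k=3: B_{6}/6! · (f^{(5)}(15) − f^{(5)}(6)) = 1/30240 · (3.16049e-05 − 0.00308642) = -1.01019e-07.

S_3 ≈ 23.1118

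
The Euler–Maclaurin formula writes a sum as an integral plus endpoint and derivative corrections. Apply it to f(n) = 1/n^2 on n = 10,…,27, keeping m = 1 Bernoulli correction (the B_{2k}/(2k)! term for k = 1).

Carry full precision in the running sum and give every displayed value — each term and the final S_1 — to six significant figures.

Integral: ∫_10^27 1/x^2 dx = 0.0629630.
Boundary: ½(f(10) + f(27)) = ½(0.0100000 + 0.00137174) = 0.00568587.
So far: 0.0686488.
Order-1 term: 1/12 · (-0.000101611 − (-0.00200000)) = 0.000158199.

S_1 ≈ 0.0688070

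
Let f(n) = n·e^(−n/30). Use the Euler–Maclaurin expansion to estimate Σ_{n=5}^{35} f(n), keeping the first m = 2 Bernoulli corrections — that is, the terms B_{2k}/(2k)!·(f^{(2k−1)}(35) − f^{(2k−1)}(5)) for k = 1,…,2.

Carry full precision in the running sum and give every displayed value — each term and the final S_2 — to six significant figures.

S_2 ≈ 289.072

Integral: ∫_5^35 x·e^(−x/30) dx = 281.570.
Endpoint term: (f(5) + f(35))/2 = (4.23241 + 10.8991)/2 = 7.56576.
So far: 289.135.
k=1: B_{2}/(2)! × [f^{(1)}(35) − f^{(1)}(5)] = 1/12 × (-0.0519005 − 0.705401) = -0.0631085.
Running total after k=1: 289.072.
k=2: B_{4}/(4)! × [f^{(3)}(35) − f^{(3)}(5)] = −1/720 × (0.000634340 − 0.00266485) = 2.82015e-06.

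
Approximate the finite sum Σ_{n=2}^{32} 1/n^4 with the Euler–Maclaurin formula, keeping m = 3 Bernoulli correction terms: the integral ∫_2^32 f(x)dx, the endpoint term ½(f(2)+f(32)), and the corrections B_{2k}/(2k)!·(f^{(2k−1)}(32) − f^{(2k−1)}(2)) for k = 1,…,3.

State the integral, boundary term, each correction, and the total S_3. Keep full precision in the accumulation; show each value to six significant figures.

S_3 ≈ 0.0824556

∫_2^32 1/x^4 dx evaluates to 0.0416565.
½[f(2) + f(32)] = ½[0.0625000 + 9.53674e-07] = 0.0312505.
So far: 0.0729070.
Order-1 term: 1/12 · (-1.19209e-07 − (-0.125000)) = 0.0104167.
After k=1: 0.0833236.
Order-2 term: −1/720 · (-3.49246e-09 − (-0.937500)) = -0.00130208.
After k=2: 0.0820215.
Order-3 term: 1/30240 · (-1.90994e-10 − (-13.1250)) = 0.000434028.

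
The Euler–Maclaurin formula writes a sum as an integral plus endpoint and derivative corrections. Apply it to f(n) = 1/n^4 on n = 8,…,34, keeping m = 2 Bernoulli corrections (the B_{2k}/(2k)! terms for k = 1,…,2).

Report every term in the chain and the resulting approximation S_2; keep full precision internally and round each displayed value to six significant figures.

Integral: ∫_8^34 1/x^4 dx = 0.000642561.
Boundary: ½(f(8) + f(34)) = ½(0.000244141 + 7.48315e-07) = 0.000122444.
So far: 0.000765005.
k=1: B_{2}/(2)! × [f^{(1)}(34) − f^{(1)}(8)] = 1/12 × (-8.80370e-08 − (-0.000122070)) = 1.01652e-05.
Partial sum through k=1: 0.000775170.
k=2: B_{4}/(4)! × [f^{(3)}(34) − f^{(3)}(8)] = −1/720 × (-2.28470e-09 − (-5.72205e-05)) = -7.94697e-08.

S_2 ≈ 0.000775091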